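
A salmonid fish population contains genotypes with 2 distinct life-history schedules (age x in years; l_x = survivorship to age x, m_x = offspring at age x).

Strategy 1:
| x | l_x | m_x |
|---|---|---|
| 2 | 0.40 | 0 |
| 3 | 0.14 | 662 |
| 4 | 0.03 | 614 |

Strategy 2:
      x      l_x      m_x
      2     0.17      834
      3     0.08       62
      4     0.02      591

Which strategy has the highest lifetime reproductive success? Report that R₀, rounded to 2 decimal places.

158.56

Strategy 1: R₀ = 0.40×0 + 0.14×662 + 0.03×614 = 111.1000
Strategy 2: R₀ = 0.17×834 + 0.08×62 + 0.02×591 = 158.5600
Highest R₀: strategy 2 with 158.5600.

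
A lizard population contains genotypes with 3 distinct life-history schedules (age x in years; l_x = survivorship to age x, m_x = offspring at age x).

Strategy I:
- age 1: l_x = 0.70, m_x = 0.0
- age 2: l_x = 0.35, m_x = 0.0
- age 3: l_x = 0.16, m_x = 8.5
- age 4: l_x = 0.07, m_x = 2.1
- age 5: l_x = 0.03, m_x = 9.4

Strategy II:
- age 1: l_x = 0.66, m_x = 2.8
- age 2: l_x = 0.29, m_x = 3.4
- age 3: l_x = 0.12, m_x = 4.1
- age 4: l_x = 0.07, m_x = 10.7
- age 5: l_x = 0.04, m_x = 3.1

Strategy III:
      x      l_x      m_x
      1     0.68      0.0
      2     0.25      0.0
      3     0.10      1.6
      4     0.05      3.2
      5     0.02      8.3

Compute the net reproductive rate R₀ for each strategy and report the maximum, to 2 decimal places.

Strategy I: R₀ = 0.70×0.0 + 0.35×0.0 + 0.16×8.5 + 0.07×2.1 + 0.03×9.4 = 1.7890
Strategy II: R₀ = 0.66×2.8 + 0.29×3.4 + 0.12×4.1 + 0.07×10.7 + 0.04×3.1 = 4.1990
Strategy III: R₀ = 0.68×0.0 + 0.25×0.0 + 0.10×1.6 + 0.05×3.2 + 0.02×8.3 = 0.4860
Highest R₀: strategy II with 4.1990.

4.20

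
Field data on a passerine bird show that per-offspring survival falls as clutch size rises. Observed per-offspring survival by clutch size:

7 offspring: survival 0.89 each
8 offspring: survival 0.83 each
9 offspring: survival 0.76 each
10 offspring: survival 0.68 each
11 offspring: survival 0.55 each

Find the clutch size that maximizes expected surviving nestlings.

Expected surviving nestlings = c × s(c):
  c=7: 7 × 0.89 = 6.230
  c=8: 8 × 0.83 = 6.640
  c=9: 9 × 0.76 = 6.840
  c=10: 10 × 0.68 = 6.800
  c=11: 11 × 0.55 = 6.050
Maximum at c = 9 (6.840 surviving nestlings).

9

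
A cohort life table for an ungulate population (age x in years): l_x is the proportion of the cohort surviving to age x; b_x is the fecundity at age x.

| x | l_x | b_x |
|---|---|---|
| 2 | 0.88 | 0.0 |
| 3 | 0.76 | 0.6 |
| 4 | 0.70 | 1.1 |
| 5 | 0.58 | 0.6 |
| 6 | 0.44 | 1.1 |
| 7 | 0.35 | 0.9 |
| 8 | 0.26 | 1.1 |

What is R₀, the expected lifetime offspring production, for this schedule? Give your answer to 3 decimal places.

R₀ = Σ l_x b_x:
  age 2: 0.88 × 0.0 = 0.0000
  age 3: 0.76 × 0.6 = 0.4560
  age 4: 0.70 × 1.1 = 0.7700
  age 5: 0.58 × 0.6 = 0.3480
  age 6: 0.44 × 1.1 = 0.4840
  age 7: 0.35 × 0.9 = 0.3150
  age 8: 0.26 × 1.1 = 0.2860
R₀ = 0.0000 + 0.4560 + 0.7700 + 0.3480 + 0.4840 + 0.3150 + 0.2860 = 2.6590

2.659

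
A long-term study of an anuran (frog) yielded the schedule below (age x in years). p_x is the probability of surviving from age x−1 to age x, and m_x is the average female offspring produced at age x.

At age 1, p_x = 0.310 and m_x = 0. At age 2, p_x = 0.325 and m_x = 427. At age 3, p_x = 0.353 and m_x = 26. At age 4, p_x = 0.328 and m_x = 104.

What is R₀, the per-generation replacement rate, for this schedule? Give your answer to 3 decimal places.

45.158

Survivorship from birth: l_x = p_1·p_2·…·p_x.
  l_1 = 0.31000
  l_2 = 0.10075
  l_3 = 0.03556
  l_4 = 0.01167
R₀ = Σ l_x m_x:
  age 1: 0.31000 × 0 = 0.0000
  age 2: 0.10075 × 427 = 43.0203
  age 3: 0.03556 × 26 = 0.9246
  age 4: 0.01167 × 104 = 1.2137
R₀ = 0.0000 + 43.0203 + 0.9246 + 1.2137 = 45.1585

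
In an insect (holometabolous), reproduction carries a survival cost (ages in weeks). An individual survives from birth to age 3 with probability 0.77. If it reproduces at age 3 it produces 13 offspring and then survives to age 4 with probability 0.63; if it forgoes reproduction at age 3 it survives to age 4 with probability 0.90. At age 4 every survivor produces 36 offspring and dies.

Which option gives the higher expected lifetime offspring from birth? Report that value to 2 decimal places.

27.47

breed at age 3: R₀ = 0.77 × (13 + 0.63 × 36) = 0.77 × 35.6800 = 27.4736
delay to age 4: R₀ = 0.77 × (0.90 × 36) = 0.77 × 32.4000 = 24.9480
Higher: breed at age 3 (27.4736).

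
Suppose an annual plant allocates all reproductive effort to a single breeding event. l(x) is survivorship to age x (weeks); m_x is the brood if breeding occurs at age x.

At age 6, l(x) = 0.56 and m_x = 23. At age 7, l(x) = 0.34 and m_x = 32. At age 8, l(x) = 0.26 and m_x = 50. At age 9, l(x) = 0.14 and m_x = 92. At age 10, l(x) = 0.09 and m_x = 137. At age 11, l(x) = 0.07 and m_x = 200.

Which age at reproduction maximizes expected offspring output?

11

Expected offspring if breeding at age x = l(x) × m_x:
  age 6: 0.56 × 23 = 12.880
  age 7: 0.34 × 32 = 10.880
  age 8: 0.26 × 50 = 13.000
  age 9: 0.14 × 92 = 12.880
  age 10: 0.09 × 137 = 12.330
  age 11: 0.07 × 200 = 14.000
Maximum at age 11 (14.000).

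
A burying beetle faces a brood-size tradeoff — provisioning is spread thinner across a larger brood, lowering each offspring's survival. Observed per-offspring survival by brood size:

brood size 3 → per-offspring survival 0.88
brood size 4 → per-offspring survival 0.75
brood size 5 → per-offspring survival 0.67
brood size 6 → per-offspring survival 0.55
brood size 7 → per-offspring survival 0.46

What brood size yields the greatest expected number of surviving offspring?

Expected surviving offspring = c × s(c):
  c=3: 3 × 0.88 = 2.640
  c=4: 4 × 0.75 = 3.000
  c=5: 5 × 0.67 = 3.350
  c=6: 6 × 0.55 = 3.300
  c=7: 7 × 0.46 = 3.220
Maximum at c = 5 (3.350 surviving offspring).

5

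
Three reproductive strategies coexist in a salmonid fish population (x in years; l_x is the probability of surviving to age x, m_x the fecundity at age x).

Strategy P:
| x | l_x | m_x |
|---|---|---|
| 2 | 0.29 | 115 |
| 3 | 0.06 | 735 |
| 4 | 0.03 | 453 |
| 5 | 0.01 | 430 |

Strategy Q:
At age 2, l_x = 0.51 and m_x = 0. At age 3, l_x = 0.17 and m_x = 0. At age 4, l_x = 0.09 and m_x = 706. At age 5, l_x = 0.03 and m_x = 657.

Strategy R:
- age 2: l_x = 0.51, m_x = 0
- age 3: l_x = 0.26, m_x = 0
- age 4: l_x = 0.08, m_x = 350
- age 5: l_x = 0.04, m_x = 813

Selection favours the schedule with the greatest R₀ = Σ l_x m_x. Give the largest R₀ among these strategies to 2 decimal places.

Strategy P: R₀ = 0.29×115 + 0.06×735 + 0.03×453 + 0.01×430 = 95.3400
Strategy Q: R₀ = 0.51×0 + 0.17×0 + 0.09×706 + 0.03×657 = 83.2500
Strategy R: R₀ = 0.51×0 + 0.26×0 + 0.08×350 + 0.04×813 = 60.5200
Highest R₀: strategy P with 95.3400.

95.34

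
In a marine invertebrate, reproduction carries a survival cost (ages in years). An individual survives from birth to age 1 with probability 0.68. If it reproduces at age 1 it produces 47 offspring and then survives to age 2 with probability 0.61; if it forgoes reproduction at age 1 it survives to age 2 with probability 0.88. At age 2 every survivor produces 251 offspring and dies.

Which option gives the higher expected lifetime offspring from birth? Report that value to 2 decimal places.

150.20

breed at age 1: R₀ = 0.68 × (47 + 0.61 × 251) = 0.68 × 200.1100 = 136.0748
delay to age 2: R₀ = 0.68 × (0.88 × 251) = 0.68 × 220.8800 = 150.1984
Higher: delay to age 2 (150.1984).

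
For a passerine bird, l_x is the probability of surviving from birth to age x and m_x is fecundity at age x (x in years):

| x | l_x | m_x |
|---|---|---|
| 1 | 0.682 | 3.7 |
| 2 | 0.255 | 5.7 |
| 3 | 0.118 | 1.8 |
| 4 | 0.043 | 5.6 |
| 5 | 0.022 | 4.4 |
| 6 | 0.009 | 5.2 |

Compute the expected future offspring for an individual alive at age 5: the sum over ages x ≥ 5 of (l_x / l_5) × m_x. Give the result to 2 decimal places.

6.53

l_5 = 0.022. Conditional survival from age 5 to x is l_x / l_5.
  x=5: (0.022/0.022) × 4.4 = 4.4000
  x=6: (0.009/0.022) × 5.2 = 2.1273
Sum = 4.4000 + 2.1273 = 6.5273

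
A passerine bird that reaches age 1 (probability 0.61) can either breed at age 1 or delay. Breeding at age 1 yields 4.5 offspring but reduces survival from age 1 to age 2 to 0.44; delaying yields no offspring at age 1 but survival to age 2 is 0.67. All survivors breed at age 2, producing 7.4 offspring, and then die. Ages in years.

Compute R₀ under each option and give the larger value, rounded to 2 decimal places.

breed at age 1: R₀ = 0.61 × (4.5 + 0.44 × 7.4) = 0.61 × 7.7560 = 4.7312
delay to age 2: R₀ = 0.61 × (0.67 × 7.4) = 0.61 × 4.9580 = 3.0244
Higher: breed at age 1 (4.7312).

4.73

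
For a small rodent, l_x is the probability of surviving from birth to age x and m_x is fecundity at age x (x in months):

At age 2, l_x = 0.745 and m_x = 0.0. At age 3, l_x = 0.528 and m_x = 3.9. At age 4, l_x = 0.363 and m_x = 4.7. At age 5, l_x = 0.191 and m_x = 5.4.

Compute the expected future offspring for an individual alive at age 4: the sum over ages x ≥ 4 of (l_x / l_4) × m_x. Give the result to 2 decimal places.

l_4 = 0.363. Conditional survival from age 4 to x is l_x / l_4.
  x=4: (0.363/0.363) × 4.7 = 4.7000
  x=5: (0.191/0.363) × 5.4 = 2.8413
Sum = 4.7000 + 2.8413 = 7.5413

7.54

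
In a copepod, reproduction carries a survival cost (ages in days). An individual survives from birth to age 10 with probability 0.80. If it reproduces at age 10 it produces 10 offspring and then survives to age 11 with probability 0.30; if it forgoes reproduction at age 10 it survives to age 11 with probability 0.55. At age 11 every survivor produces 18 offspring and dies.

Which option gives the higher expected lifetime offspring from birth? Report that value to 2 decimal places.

breed at age 10: R₀ = 0.80 × (10 + 0.30 × 18) = 0.80 × 15.4000 = 12.3200
delay to age 11: R₀ = 0.80 × (0.55 × 18) = 0.80 × 9.9000 = 7.9200
Higher: breed at age 10 (12.3200).

12.32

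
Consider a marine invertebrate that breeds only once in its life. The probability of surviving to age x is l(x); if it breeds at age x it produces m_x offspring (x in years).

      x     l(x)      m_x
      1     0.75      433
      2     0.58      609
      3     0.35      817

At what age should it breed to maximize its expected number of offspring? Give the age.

2

Expected offspring if breeding at age x = l(x) × m_x:
  age 1: 0.75 × 433 = 324.750
  age 2: 0.58 × 609 = 353.220
  age 3: 0.35 × 817 = 285.950
Maximum at age 2 (353.220).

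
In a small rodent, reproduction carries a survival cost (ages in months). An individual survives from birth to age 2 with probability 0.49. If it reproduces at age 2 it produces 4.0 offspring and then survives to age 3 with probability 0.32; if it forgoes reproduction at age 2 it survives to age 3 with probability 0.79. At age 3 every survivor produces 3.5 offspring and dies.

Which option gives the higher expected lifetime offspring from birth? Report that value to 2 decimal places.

2.51

breed at age 2: R₀ = 0.49 × (4.0 + 0.32 × 3.5) = 0.49 × 5.1200 = 2.5088
delay to age 3: R₀ = 0.49 × (0.79 × 3.5) = 0.49 × 2.7650 = 1.3549
Higher: breed at age 2 (2.5088).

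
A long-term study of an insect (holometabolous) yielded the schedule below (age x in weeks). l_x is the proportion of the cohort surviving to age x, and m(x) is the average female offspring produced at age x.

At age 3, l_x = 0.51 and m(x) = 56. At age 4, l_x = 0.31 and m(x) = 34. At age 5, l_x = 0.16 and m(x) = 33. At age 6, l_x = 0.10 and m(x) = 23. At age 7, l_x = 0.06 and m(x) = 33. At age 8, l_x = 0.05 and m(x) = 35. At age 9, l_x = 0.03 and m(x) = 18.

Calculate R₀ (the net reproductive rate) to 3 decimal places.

50.950

R₀ = Σ l_x m(x):
  age 3: 0.51 × 56 = 28.5600
  age 4: 0.31 × 34 = 10.5400
  age 5: 0.16 × 33 = 5.2800
  age 6: 0.10 × 23 = 2.3000
  age 7: 0.06 × 33 = 1.9800
  age 8: 0.05 × 35 = 1.7500
  age 9: 0.03 × 18 = 0.5400
R₀ = 28.5600 + 10.5400 + 5.2800 + 2.3000 + 1.9800 + 1.7500 + 0.5400 = 50.9500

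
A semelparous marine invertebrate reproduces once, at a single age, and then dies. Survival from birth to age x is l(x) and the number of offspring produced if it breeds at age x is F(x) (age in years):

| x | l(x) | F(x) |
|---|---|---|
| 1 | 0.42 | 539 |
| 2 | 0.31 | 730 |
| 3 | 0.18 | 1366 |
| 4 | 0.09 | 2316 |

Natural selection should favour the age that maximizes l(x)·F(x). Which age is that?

3

Expected offspring if breeding at age x = l(x) × F(x):
  age 1: 0.42 × 539 = 226.380
  age 2: 0.31 × 730 = 226.300
  age 3: 0.18 × 1366 = 245.880
  age 4: 0.09 × 2316 = 208.440
Maximum at age 3 (245.880).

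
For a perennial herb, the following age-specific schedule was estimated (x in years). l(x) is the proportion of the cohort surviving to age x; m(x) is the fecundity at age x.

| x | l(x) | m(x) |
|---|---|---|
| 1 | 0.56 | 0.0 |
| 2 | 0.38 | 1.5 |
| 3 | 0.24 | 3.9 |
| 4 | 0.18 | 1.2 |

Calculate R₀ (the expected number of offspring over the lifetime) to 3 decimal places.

R₀ = Σ l(x) m(x):
  age 1: 0.56 × 0.0 = 0.0000
  age 2: 0.38 × 1.5 = 0.5700
  age 3: 0.24 × 3.9 = 0.9360
  age 4: 0.18 × 1.2 = 0.2160
R₀ = 0.0000 + 0.5700 + 0.9360 + 0.2160 = 1.7220

1.722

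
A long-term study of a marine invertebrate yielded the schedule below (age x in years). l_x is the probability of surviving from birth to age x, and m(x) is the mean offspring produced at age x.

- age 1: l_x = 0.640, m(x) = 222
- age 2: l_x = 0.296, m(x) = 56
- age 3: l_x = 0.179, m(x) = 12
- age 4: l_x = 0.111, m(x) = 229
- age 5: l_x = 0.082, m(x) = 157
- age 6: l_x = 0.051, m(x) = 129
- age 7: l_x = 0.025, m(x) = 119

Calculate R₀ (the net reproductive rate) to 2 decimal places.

208.65

R₀ = Σ l_x m(x):
  age 1: 0.640 × 222 = 142.0800
  age 2: 0.296 × 56 = 16.5760
  age 3: 0.179 × 12 = 2.1480
  age 4: 0.111 × 229 = 25.4190
  age 5: 0.082 × 157 = 12.8740
  age 6: 0.051 × 129 = 6.5790
  age 7: 0.025 × 119 = 2.9750
R₀ = 142.0800 + 16.5760 + 2.1480 + 25.4190 + 12.8740 + 6.5790 + 2.9750 = 208.6510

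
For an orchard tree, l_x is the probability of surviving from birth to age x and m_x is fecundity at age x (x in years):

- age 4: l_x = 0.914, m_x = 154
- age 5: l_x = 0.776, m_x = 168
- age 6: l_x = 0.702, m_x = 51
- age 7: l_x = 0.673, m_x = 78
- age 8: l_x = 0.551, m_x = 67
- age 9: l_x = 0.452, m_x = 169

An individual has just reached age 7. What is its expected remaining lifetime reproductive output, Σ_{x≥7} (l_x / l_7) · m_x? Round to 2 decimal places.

l_7 = 0.673. Conditional survival from age 7 to x is l_x / l_7.
  x=7: (0.673/0.673) × 78 = 78.0000
  x=8: (0.551/0.673) × 67 = 54.8544
  x=9: (0.452/0.673) × 169 = 113.5037
Sum = 78.0000 + 54.8544 + 113.5037 = 246.3581

246.36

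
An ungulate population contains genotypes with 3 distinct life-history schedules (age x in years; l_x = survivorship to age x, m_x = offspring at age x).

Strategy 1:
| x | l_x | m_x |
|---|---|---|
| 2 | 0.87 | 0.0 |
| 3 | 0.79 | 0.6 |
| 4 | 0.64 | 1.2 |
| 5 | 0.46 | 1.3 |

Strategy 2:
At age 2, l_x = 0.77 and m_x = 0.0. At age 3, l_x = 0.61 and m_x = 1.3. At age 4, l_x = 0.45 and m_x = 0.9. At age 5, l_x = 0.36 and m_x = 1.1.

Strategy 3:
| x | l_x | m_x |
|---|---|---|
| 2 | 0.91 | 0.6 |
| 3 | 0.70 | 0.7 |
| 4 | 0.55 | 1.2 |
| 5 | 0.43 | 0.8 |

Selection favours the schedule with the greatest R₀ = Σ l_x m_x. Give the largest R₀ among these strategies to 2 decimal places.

2.04

Strategy 1: R₀ = 0.87×0.0 + 0.79×0.6 + 0.64×1.2 + 0.46×1.3 = 1.8400
Strategy 2: R₀ = 0.77×0.0 + 0.61×1.3 + 0.45×0.9 + 0.36×1.1 = 1.5940
Strategy 3: R₀ = 0.91×0.6 + 0.70×0.7 + 0.55×1.2 + 0.43×0.8 = 2.0400
Highest R₀: strategy 3 with 2.0400.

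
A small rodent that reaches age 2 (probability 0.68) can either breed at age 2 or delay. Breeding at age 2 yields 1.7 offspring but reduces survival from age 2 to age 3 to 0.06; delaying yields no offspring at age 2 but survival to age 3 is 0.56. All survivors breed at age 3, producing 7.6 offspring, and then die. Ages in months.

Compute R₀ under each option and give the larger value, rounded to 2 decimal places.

breed at age 2: R₀ = 0.68 × (1.7 + 0.06 × 7.6) = 0.68 × 2.1560 = 1.4661
delay to age 3: R₀ = 0.68 × (0.56 × 7.6) = 0.68 × 4.2560 = 2.8941
Higher: delay to age 3 (2.8941).

2.89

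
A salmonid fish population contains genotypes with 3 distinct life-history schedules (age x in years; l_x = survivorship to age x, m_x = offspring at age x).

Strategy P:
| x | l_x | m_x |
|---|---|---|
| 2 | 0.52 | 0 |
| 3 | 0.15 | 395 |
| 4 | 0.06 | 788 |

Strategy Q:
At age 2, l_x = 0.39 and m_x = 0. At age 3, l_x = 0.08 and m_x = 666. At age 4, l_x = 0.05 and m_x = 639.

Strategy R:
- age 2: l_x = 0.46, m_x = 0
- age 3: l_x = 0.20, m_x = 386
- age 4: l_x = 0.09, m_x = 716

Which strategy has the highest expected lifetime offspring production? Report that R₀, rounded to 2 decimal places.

141.64

Strategy P: R₀ = 0.52×0 + 0.15×395 + 0.06×788 = 106.5300
Strategy Q: R₀ = 0.39×0 + 0.08×666 + 0.05×639 = 85.2300
Strategy R: R₀ = 0.46×0 + 0.20×386 + 0.09×716 = 141.6400
Highest R₀: strategy R with 141.6400.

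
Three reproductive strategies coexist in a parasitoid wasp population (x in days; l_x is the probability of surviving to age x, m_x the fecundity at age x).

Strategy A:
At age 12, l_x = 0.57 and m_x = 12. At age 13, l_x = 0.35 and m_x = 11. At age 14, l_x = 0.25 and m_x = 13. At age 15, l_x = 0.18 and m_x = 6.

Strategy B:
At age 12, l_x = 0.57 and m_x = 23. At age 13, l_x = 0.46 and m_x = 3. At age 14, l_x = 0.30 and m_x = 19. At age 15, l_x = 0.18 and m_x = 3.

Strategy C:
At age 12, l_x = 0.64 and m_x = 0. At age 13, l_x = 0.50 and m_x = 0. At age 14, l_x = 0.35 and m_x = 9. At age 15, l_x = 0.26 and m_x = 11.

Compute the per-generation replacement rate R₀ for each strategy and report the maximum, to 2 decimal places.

Strategy A: R₀ = 0.57×12 + 0.35×11 + 0.25×13 + 0.18×6 = 15.0200
Strategy B: R₀ = 0.57×23 + 0.46×3 + 0.30×19 + 0.18×3 = 20.7300
Strategy C: R₀ = 0.64×0 + 0.50×0 + 0.35×9 + 0.26×11 = 6.0100
Highest R₀: strategy B with 20.7300.

20.73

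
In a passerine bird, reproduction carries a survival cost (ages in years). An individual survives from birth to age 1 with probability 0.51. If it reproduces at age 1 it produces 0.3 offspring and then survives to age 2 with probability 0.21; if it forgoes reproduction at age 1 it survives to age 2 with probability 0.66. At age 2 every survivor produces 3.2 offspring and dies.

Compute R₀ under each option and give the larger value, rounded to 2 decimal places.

breed at age 1: R₀ = 0.51 × (0.3 + 0.21 × 3.2) = 0.51 × 0.9720 = 0.4957
delay to age 2: R₀ = 0.51 × (0.66 × 3.2) = 0.51 × 2.1120 = 1.0771
Higher: delay to age 2 (1.0771).

1.08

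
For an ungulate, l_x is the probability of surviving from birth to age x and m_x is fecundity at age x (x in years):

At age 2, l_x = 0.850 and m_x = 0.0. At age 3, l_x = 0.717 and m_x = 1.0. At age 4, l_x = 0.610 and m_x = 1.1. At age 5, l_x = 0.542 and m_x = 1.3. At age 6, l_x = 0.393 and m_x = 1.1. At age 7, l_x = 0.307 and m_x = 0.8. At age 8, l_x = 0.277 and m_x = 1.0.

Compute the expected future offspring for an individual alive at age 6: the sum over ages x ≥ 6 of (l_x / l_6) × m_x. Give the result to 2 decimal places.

l_6 = 0.393. Conditional survival from age 6 to x is l_x / l_6.
  x=6: (0.393/0.393) × 1.1 = 1.1000
  x=7: (0.307/0.393) × 0.8 = 0.6249
  x=8: (0.277/0.393) × 1.0 = 0.7048
Sum = 1.1000 + 0.6249 + 0.7048 = 2.4298

2.43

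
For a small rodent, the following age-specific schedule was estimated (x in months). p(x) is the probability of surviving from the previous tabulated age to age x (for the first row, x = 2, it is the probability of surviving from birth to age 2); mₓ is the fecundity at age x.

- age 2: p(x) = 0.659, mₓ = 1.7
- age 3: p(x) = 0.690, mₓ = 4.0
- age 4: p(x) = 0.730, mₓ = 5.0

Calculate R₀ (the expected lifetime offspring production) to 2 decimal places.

4.60

Survivorship from birth: l_x = p_2·p_3·…·p_x.
  l_2 = 0.65900
  l_3 = 0.45471
  l_4 = 0.33194
R₀ = Σ l_x mₓ:
  age 2: 0.65900 × 1.7 = 1.1203
  age 3: 0.45471 × 4.0 = 1.8188
  age 4: 0.33194 × 5.0 = 1.6597
R₀ = 1.1203 + 1.8188 + 1.6597 = 4.5988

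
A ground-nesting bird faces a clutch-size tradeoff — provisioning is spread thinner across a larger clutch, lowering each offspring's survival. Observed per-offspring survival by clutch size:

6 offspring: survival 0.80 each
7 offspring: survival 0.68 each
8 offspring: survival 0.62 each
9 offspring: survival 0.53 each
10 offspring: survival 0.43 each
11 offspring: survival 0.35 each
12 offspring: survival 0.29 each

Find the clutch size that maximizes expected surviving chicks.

8

Expected surviving chicks = c × s(c):
  c=6: 6 × 0.80 = 4.800
  c=7: 7 × 0.68 = 4.760
  c=8: 8 × 0.62 = 4.960
  c=9: 9 × 0.53 = 4.770
  c=10: 10 × 0.43 = 4.300
  c=11: 11 × 0.35 = 3.850
  c=12: 12 × 0.29 = 3.480
Maximum at c = 8 (4.960 surviving chicks).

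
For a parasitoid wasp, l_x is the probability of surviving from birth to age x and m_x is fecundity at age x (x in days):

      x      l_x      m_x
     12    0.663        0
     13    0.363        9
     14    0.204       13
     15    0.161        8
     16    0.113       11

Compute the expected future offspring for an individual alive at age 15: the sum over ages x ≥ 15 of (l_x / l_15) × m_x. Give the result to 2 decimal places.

l_15 = 0.161. Conditional survival from age 15 to x is l_x / l_15.
  x=15: (0.161/0.161) × 8 = 8.0000
  x=16: (0.113/0.161) × 11 = 7.7205
Sum = 8.0000 + 7.7205 = 15.7205

15.72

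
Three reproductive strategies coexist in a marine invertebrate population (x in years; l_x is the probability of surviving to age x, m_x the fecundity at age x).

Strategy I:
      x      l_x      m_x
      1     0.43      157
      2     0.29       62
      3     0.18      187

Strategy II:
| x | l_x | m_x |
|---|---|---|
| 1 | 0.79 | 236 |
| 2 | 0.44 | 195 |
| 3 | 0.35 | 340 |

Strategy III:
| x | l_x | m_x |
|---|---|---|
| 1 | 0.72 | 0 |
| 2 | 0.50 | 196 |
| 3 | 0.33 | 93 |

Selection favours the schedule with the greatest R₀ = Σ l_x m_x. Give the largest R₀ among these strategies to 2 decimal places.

391.24

Strategy I: R₀ = 0.43×157 + 0.29×62 + 0.18×187 = 119.1500
Strategy II: R₀ = 0.79×236 + 0.44×195 + 0.35×340 = 391.2400
Strategy III: R₀ = 0.72×0 + 0.50×196 + 0.33×93 = 128.6900
Highest R₀: strategy II with 391.2400.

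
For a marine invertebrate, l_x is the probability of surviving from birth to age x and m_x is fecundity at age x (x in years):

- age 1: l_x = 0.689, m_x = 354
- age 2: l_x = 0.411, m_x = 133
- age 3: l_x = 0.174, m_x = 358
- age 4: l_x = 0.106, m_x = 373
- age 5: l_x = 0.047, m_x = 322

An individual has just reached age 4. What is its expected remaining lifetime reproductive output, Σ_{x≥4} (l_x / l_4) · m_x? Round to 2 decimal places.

l_4 = 0.106. Conditional survival from age 4 to x is l_x / l_4.
  x=4: (0.106/0.106) × 373 = 373.0000
  x=5: (0.047/0.106) × 322 = 142.7736
Sum = 373.0000 + 142.7736 = 515.7736

515.77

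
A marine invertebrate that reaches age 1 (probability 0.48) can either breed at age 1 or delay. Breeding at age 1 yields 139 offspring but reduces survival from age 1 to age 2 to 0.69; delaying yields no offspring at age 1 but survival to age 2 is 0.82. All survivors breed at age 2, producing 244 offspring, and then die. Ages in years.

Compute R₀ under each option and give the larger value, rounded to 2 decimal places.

147.53

breed at age 1: R₀ = 0.48 × (139 + 0.69 × 244) = 0.48 × 307.3600 = 147.5328
delay to age 2: R₀ = 0.48 × (0.82 × 244) = 0.48 × 200.0800 = 96.0384
Higher: breed at age 1 (147.5328).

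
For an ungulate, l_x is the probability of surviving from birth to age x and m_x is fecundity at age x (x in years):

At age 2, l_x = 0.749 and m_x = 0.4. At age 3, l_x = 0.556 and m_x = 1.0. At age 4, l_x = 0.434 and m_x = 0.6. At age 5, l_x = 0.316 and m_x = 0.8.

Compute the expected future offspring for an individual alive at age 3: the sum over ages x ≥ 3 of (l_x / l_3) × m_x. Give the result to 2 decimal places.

1.92

l_3 = 0.556. Conditional survival from age 3 to x is l_x / l_3.
  x=3: (0.556/0.556) × 1.0 = 1.0000
  x=4: (0.434/0.556) × 0.6 = 0.4683
  x=5: (0.316/0.556) × 0.8 = 0.4547
Sum = 1.0000 + 0.4683 + 0.4547 = 1.9230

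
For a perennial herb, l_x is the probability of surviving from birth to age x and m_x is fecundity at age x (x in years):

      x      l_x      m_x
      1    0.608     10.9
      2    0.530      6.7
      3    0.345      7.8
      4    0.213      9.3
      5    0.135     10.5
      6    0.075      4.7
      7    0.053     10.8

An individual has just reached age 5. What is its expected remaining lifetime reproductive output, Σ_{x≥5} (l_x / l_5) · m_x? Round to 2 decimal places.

17.35

l_5 = 0.135. Conditional survival from age 5 to x is l_x / l_5.
  x=5: (0.135/0.135) × 10.5 = 10.5000
  x=6: (0.075/0.135) × 4.7 = 2.6111
  x=7: (0.053/0.135) × 10.8 = 4.2400
Sum = 10.5000 + 2.6111 + 4.2400 = 17.3511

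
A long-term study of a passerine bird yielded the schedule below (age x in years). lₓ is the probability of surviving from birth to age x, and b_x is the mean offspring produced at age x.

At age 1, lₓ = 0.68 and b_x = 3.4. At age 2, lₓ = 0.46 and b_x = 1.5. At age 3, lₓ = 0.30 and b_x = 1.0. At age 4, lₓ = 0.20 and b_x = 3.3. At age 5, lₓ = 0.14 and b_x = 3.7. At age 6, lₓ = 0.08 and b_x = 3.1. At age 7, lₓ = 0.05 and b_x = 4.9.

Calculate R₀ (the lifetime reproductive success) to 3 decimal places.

R₀ = Σ lₓ b_x:
  age 1: 0.68 × 3.4 = 2.3120
  age 2: 0.46 × 1.5 = 0.6900
  age 3: 0.30 × 1.0 = 0.3000
  age 4: 0.20 × 3.3 = 0.6600
  age 5: 0.14 × 3.7 = 0.5180
  age 6: 0.08 × 3.1 = 0.2480
  age 7: 0.05 × 4.9 = 0.2450
R₀ = 2.3120 + 0.6900 + 0.3000 + 0.6600 + 0.5180 + 0.2480 + 0.2450 = 4.9730

4.973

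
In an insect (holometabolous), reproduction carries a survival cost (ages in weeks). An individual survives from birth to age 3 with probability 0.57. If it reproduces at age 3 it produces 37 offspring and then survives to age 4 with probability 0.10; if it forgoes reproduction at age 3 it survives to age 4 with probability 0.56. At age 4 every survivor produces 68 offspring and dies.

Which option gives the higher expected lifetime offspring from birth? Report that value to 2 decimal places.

breed at age 3: R₀ = 0.57 × (37 + 0.10 × 68) = 0.57 × 43.8000 = 24.9660
delay to age 4: R₀ = 0.57 × (0.56 × 68) = 0.57 × 38.0800 = 21.7056
Higher: breed at age 3 (24.9660).

24.97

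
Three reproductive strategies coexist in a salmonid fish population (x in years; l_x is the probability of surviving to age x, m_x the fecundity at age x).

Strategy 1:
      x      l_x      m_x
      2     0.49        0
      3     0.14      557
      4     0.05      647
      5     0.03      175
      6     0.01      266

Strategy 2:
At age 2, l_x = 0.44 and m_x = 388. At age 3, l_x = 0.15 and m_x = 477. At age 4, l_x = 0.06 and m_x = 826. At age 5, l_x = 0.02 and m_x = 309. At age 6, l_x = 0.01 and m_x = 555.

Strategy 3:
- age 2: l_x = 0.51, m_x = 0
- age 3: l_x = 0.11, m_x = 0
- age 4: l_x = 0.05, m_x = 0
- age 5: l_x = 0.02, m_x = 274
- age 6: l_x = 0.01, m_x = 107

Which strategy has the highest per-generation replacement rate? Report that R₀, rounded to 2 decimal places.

Strategy 1: R₀ = 0.49×0 + 0.14×557 + 0.05×647 + 0.03×175 + 0.01×266 = 118.2400
Strategy 2: R₀ = 0.44×388 + 0.15×477 + 0.06×826 + 0.02×309 + 0.01×555 = 303.5600
Strategy 3: R₀ = 0.51×0 + 0.11×0 + 0.05×0 + 0.02×274 + 0.01×107 = 6.5500
Highest R₀: strategy 2 with 303.5600.

303.56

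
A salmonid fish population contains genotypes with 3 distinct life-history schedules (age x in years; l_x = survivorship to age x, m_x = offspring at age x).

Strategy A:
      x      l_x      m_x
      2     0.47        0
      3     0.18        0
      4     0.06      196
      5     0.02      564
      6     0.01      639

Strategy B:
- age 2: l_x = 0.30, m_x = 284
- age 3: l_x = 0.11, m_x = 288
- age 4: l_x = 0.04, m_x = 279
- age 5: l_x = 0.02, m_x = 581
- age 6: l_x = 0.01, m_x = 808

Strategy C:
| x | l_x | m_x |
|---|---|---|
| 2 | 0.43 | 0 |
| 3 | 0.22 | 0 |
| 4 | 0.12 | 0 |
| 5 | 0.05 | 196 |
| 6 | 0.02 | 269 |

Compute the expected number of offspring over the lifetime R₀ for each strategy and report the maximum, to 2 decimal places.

147.74

Strategy A: R₀ = 0.47×0 + 0.18×0 + 0.06×196 + 0.02×564 + 0.01×639 = 29.4300
Strategy B: R₀ = 0.30×284 + 0.11×288 + 0.04×279 + 0.02×581 + 0.01×808 = 147.7400
Strategy C: R₀ = 0.43×0 + 0.22×0 + 0.12×0 + 0.05×196 + 0.02×269 = 15.1800
Highest R₀: strategy B with 147.7400.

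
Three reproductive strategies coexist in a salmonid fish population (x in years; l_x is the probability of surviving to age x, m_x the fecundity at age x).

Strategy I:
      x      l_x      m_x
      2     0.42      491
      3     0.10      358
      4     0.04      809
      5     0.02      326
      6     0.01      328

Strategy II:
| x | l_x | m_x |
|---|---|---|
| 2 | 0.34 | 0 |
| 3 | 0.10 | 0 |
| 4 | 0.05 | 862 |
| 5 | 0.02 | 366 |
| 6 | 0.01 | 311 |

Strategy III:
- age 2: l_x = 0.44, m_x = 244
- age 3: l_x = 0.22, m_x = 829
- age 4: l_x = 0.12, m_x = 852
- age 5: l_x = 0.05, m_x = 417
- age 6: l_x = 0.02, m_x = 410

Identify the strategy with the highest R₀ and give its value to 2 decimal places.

Strategy I: R₀ = 0.42×491 + 0.10×358 + 0.04×809 + 0.02×326 + 0.01×328 = 284.1800
Strategy II: R₀ = 0.34×0 + 0.10×0 + 0.05×862 + 0.02×366 + 0.01×311 = 53.5300
Strategy III: R₀ = 0.44×244 + 0.22×829 + 0.12×852 + 0.05×417 + 0.02×410 = 421.0300
Highest R₀: strategy III with 421.0300.

421.03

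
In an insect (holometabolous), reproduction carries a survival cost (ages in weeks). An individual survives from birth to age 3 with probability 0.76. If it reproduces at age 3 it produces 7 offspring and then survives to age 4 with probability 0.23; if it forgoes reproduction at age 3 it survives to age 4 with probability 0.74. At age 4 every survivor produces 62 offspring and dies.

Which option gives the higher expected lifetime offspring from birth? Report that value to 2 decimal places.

breed at age 3: R₀ = 0.76 × (7 + 0.23 × 62) = 0.76 × 21.2600 = 16.1576
delay to age 4: R₀ = 0.76 × (0.74 × 62) = 0.76 × 45.8800 = 34.8688
Higher: delay to age 4 (34.8688).

34.87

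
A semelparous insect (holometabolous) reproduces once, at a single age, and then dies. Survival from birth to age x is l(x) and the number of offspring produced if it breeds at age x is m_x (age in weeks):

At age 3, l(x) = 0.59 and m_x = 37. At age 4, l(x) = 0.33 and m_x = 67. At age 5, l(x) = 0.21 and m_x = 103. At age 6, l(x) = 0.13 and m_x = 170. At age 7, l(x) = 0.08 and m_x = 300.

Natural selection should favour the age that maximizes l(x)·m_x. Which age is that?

Expected offspring if breeding at age x = l(x) × m_x:
  age 3: 0.59 × 37 = 21.830
  age 4: 0.33 × 67 = 22.110
  age 5: 0.21 × 103 = 21.630
  age 6: 0.13 × 170 = 22.100
  age 7: 0.08 × 300 = 24.000
Maximum at age 7 (24.000).

7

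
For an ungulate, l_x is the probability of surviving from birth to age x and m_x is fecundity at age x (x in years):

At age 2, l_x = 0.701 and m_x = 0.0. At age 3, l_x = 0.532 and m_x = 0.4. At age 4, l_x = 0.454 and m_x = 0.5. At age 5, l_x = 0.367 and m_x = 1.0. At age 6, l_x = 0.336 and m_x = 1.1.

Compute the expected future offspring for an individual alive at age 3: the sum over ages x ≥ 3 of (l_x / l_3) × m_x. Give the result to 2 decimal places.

2.21

l_3 = 0.532. Conditional survival from age 3 to x is l_x / l_3.
  x=3: (0.532/0.532) × 0.4 = 0.4000
  x=4: (0.454/0.532) × 0.5 = 0.4267
  x=5: (0.367/0.532) × 1.0 = 0.6898
  x=6: (0.336/0.532) × 1.1 = 0.6947
Sum = 0.4000 + 0.4267 + 0.6898 + 0.6947 = 2.2113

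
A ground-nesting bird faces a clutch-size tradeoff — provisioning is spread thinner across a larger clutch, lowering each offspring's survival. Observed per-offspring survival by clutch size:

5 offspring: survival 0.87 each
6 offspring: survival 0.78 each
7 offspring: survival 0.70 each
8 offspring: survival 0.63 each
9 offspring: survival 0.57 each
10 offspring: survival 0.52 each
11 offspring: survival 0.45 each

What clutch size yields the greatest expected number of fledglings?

10

Expected fledglings = c × s(c):
  c=5: 5 × 0.87 = 4.350
  c=6: 6 × 0.78 = 4.680
  c=7: 7 × 0.70 = 4.900
  c=8: 8 × 0.63 = 5.040
  c=9: 9 × 0.57 = 5.130
  c=10: 10 × 0.52 = 5.200
  c=11: 11 × 0.45 = 4.950
Maximum at c = 10 (5.200 fledglings).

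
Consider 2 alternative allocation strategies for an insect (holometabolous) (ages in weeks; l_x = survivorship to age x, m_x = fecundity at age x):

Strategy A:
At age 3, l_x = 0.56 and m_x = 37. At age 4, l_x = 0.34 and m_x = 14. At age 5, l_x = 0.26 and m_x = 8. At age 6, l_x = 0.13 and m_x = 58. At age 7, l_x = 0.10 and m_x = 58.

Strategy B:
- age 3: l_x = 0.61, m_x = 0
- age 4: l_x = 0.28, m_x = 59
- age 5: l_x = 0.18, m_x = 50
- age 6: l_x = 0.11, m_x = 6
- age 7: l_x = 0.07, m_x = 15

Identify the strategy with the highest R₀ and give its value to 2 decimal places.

40.90

Strategy A: R₀ = 0.56×37 + 0.34×14 + 0.26×8 + 0.13×58 + 0.10×58 = 40.9000
Strategy B: R₀ = 0.61×0 + 0.28×59 + 0.18×50 + 0.11×6 + 0.07×15 = 27.2300
Highest R₀: strategy A with 40.9000.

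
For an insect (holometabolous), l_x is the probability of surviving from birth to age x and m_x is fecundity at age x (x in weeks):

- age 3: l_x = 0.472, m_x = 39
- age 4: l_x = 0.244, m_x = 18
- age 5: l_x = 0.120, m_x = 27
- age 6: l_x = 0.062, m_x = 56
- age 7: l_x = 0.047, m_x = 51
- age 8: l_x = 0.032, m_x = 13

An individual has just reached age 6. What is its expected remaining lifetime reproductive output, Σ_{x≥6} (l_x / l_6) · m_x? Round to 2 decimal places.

l_6 = 0.062. Conditional survival from age 6 to x is l_x / l_6.
  x=6: (0.062/0.062) × 56 = 56.0000
  x=7: (0.047/0.062) × 51 = 38.6613
  x=8: (0.032/0.062) × 13 = 6.7097
Sum = 56.0000 + 38.6613 + 6.7097 = 101.3710

101.37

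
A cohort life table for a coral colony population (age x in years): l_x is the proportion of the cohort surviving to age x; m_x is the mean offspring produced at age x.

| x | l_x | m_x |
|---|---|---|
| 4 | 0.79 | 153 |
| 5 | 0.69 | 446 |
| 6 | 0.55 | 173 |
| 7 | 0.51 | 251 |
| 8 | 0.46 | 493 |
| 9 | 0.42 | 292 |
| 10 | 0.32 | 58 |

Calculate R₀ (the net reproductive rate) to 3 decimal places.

R₀ = Σ l_x m_x:
  age 4: 0.79 × 153 = 120.8700
  age 5: 0.69 × 446 = 307.7400
  age 6: 0.55 × 173 = 95.1500
  age 7: 0.51 × 251 = 128.0100
  age 8: 0.46 × 493 = 226.7800
  age 9: 0.42 × 292 = 122.6400
  age 10: 0.32 × 58 = 18.5600
R₀ = 120.8700 + 307.7400 + 95.1500 + 128.0100 + 226.7800 + 122.6400 + 18.5600 = 1019.7500

1019.750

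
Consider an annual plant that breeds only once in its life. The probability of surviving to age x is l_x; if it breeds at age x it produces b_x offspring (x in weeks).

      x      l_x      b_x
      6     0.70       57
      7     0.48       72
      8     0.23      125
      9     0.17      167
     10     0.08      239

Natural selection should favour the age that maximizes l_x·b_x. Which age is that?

6

Expected offspring if breeding at age x = l_x × b_x:
  age 6: 0.70 × 57 = 39.900
  age 7: 0.48 × 72 = 34.560
  age 8: 0.23 × 125 = 28.750
  age 9: 0.17 × 167 = 28.390
  age 10: 0.08 × 239 = 19.120
Maximum at age 6 (39.900).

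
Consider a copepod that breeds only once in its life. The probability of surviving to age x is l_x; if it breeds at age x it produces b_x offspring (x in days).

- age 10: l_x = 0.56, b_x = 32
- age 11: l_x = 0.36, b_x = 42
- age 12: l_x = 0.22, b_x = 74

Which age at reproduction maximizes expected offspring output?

10

Expected offspring if breeding at age x = l_x × b_x:
  age 10: 0.56 × 32 = 17.920
  age 11: 0.36 × 42 = 15.120
  age 12: 0.22 × 74 = 16.280
Maximum at age 10 (17.920).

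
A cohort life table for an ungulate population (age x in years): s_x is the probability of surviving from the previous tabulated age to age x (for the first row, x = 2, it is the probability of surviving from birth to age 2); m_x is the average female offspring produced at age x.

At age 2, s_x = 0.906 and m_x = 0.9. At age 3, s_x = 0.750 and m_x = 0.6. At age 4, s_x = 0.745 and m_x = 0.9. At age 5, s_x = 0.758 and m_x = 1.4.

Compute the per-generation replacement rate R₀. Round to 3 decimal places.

2.216

Survivorship from birth: l_x = s_2·s_3·…·s_x.
  l_2 = 0.90600
  l_3 = 0.67950
  l_4 = 0.50623
  l_5 = 0.38372
R₀ = Σ l_x m_x:
  age 2: 0.90600 × 0.9 = 0.8154
  age 3: 0.67950 × 0.6 = 0.4077
  age 4: 0.50623 × 0.9 = 0.4556
  age 5: 0.38372 × 1.4 = 0.5372
R₀ = 0.8154 + 0.4077 + 0.4556 + 0.5372 = 2.2159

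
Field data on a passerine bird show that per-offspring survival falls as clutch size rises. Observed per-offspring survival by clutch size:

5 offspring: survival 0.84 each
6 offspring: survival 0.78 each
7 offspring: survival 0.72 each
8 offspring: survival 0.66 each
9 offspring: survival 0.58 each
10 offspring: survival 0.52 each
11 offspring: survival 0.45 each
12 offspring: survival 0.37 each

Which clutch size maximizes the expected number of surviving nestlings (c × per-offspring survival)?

Expected surviving nestlings = c × s(c):
  c=5: 5 × 0.84 = 4.200
  c=6: 6 × 0.78 = 4.680
  c=7: 7 × 0.72 = 5.040
  c=8: 8 × 0.66 = 5.280
  c=9: 9 × 0.58 = 5.220
  c=10: 10 × 0.52 = 5.200
  c=11: 11 × 0.45 = 4.950
  c=12: 12 × 0.37 = 4.440
Maximum at c = 8 (5.280 surviving nestlings).

8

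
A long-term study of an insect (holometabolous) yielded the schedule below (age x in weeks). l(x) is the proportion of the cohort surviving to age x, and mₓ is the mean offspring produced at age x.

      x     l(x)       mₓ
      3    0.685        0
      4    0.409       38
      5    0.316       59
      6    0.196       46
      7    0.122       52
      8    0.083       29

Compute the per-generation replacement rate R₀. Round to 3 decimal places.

R₀ = Σ l(x) mₓ:
  age 3: 0.685 × 0 = 0.0000
  age 4: 0.409 × 38 = 15.5420
  age 5: 0.316 × 59 = 18.6440
  age 6: 0.196 × 46 = 9.0160
  age 7: 0.122 × 52 = 6.3440
  age 8: 0.083 × 29 = 2.4070
R₀ = 0.0000 + 15.5420 + 18.6440 + 9.0160 + 6.3440 + 2.4070 = 51.9530

51.953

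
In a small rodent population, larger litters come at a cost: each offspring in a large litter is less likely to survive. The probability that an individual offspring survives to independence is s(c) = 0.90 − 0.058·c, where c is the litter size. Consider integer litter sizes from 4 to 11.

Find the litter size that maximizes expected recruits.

Expected recruits = c × s(c):
  c=4: 4 × 0.668 = 2.672
  c=5: 5 × 0.610 = 3.050
  c=6: 6 × 0.552 = 3.312
  c=7: 7 × 0.494 = 3.458
  c=8: 8 × 0.436 = 3.488
  c=9: 9 × 0.378 = 3.402
  c=10: 10 × 0.320 = 3.200
  c=11: 11 × 0.262 = 2.882
Maximum at c = 8 (3.488 recruits).

8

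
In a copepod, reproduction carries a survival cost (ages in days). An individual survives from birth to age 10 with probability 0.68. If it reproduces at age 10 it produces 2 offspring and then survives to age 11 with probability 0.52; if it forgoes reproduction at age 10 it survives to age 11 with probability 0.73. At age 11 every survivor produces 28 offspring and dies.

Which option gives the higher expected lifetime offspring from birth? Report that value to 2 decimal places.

13.90

breed at age 10: R₀ = 0.68 × (2 + 0.52 × 28) = 0.68 × 16.5600 = 11.2608
delay to age 11: R₀ = 0.68 × (0.73 × 28) = 0.68 × 20.4400 = 13.8992
Higher: delay to age 11 (13.8992).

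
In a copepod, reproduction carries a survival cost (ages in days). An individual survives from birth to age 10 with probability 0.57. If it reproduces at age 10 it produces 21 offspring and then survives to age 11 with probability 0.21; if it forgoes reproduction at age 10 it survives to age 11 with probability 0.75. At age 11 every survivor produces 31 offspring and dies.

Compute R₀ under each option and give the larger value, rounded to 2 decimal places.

15.68

breed at age 10: R₀ = 0.57 × (21 + 0.21 × 31) = 0.57 × 27.5100 = 15.6807
delay to age 11: R₀ = 0.57 × (0.75 × 31) = 0.57 × 23.2500 = 13.2525
Higher: breed at age 10 (15.6807).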